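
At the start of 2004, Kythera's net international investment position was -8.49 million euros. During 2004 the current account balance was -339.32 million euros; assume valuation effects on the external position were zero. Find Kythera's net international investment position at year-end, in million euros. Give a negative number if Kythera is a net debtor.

With no valuation effects, change in NIIP = current account = -339.32
End-of-year NIIP = -8.49 + (-339.32) = -347.81

-347.81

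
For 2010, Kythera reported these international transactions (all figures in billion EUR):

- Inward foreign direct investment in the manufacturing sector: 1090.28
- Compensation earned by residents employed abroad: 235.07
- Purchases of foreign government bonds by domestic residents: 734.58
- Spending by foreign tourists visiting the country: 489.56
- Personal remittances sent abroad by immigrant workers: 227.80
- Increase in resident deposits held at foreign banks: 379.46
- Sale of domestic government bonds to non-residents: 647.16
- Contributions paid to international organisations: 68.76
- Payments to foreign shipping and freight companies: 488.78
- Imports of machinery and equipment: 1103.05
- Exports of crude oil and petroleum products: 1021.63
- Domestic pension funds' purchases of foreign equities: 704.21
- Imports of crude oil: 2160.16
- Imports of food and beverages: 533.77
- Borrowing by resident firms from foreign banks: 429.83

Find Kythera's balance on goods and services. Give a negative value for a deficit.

Goods: -1103.05 - 2160.16 - 533.77 + 1021.63 = -2775.35
Services: -488.78 + 489.56 = 0.78
Trade balance = -2775.35 + 0.78 = -2774.57
(Excluded from the trade balance — financial account: inward foreign direct investment in the manufacturing sector 1090.28, purchases of foreign government bonds by domestic residents 734.58, increase in resident deposits held at foreign banks 379.46, sale of domestic government bonds to non-residents 647.16, domestic pension funds' purchases of foreign equities 704.21, borrowing by resident firms from foreign banks 429.83; primary income: compensation earned by residents employed abroad 235.07; secondary income: personal remittances sent abroad by immigrant workers 227.80, contributions paid to international organisations 68.76.)

-2774.57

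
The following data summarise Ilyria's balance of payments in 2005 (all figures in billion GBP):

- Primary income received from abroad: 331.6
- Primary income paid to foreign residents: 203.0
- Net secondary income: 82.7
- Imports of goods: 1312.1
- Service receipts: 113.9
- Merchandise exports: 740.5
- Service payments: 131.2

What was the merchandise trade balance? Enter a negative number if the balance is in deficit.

-571.6

Goods balance = 740.5 - 1312.1 = -571.6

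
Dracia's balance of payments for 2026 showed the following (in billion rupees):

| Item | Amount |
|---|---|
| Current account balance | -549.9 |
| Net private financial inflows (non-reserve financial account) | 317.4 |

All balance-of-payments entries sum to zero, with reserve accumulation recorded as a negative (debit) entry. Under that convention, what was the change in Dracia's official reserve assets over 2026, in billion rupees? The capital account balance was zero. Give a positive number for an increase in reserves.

Official reserve transactions balance = -((-549.9) + 317.4) = 232.5
An accumulation of reserves is recorded as a debit (negative entry), so the change in the stock of reserves is the negative of that balance.
Change in official reserves = -(232.5) = -232.5

-232.5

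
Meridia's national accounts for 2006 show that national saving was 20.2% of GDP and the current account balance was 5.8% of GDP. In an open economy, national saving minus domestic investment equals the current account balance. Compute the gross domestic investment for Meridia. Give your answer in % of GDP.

S - I = CA (net lending to the rest of the world).
I = S - CA = 20.2 - 5.8 = 14.4

14.4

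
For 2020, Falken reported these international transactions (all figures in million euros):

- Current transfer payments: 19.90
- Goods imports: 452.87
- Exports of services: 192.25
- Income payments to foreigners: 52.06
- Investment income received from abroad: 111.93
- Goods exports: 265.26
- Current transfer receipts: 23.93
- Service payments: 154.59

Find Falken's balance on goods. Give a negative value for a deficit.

Goods balance = 265.26 - 452.87 = -187.61

-187.61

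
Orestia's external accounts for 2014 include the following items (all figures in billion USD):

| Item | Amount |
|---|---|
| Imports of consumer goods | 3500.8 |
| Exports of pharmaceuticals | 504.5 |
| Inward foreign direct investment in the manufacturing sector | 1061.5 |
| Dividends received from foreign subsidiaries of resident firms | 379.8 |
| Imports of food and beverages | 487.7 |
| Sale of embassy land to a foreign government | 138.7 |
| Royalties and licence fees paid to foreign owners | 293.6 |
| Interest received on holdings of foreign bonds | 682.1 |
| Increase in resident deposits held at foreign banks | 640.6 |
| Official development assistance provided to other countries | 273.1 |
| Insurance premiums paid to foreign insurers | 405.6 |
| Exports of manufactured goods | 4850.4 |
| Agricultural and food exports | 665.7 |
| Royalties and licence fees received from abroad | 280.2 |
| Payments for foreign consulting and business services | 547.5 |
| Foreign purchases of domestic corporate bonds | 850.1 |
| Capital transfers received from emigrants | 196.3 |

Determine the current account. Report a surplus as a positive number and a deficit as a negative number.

Goods: 504.5 - 3500.8 + 4850.4 + 665.7 - 487.7 = 2032.1
Services: -293.6 + 280.2 - 547.5 - 405.6 = -966.5
Primary income: 682.1 + 379.8 = 1061.9
Secondary income: -273.1
Current account = 2032.1 + (-966.5) + 1061.9 + (-273.1) = 1854.4
(Excluded from the current account — financial account: inward foreign direct investment in the manufacturing sector 1061.5, increase in resident deposits held at foreign banks 640.6, foreign purchases of domestic corporate bonds 850.1; capital account: sale of embassy land to a foreign government 138.7, capital transfers received from emigrants 196.3.)

1854.4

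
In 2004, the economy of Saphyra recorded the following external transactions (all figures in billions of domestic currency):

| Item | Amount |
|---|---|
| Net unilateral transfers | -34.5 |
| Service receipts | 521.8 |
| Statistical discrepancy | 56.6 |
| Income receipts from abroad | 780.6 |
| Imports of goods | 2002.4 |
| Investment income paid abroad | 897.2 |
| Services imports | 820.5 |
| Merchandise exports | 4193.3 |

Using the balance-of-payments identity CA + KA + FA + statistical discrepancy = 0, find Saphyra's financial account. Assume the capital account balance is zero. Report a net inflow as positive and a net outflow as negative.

-1797.7

Goods balance = 4193.3 - 2002.4 = 2190.9
Services balance = 521.8 - 820.5 = -298.7
Trade balance (goods + services) = 2190.9 + (-298.7) = 1892.2
Net primary income = 780.6 - 897.2 = -116.6
Net secondary income = -34.5
Current account = 1892.2 + (-116.6) + (-34.5) = 1741.1
Financial account = -(1741.1 + 56.6) = -1797.7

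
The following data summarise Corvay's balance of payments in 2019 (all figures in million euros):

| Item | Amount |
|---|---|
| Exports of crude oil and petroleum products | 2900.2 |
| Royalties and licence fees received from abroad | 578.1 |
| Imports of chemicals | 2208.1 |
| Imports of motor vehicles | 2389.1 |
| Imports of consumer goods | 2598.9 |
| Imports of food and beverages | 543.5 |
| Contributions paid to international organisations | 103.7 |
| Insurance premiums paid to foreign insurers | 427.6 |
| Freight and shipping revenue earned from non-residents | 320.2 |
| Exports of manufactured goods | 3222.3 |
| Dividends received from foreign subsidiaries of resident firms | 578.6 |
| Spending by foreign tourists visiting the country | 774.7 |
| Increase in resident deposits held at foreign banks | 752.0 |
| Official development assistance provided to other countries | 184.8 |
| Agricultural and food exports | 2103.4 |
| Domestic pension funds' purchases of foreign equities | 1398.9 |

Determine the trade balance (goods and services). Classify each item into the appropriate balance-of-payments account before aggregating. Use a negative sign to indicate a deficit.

Goods: -2389.1 - 2208.1 + 2900.2 + 2103.4 - 2598.9 + 3222.3 - 543.5 = 486.3
Services: 578.1 + 774.7 + 320.2 - 427.6 = 1245.4
Trade balance = 486.3 + 1245.4 = 1731.7
(Excluded from the trade balance — secondary income: contributions paid to international organisations 103.7, official development assistance provided to other countries 184.8; primary income: dividends received from foreign subsidiaries of resident firms 578.6; financial account: increase in resident deposits held at foreign banks 752.0, domestic pension funds' purchases of foreign equities 1398.9.)

1731.7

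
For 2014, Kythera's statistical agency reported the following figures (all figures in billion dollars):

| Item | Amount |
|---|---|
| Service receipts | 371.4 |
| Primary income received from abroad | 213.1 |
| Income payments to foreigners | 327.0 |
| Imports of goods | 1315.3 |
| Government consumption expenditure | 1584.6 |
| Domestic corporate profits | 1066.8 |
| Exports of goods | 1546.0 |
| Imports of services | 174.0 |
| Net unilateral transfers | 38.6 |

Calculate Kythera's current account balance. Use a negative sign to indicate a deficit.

Goods balance = 1546.0 - 1315.3 = 230.7
Services balance = 371.4 - 174.0 = 197.4
Trade balance (goods + services) = 230.7 + 197.4 = 428.1
Net primary income = 213.1 - 327.0 = -113.9
Net secondary income = 38.6
Current account = 428.1 + (-113.9) + 38.6 = 352.8

352.8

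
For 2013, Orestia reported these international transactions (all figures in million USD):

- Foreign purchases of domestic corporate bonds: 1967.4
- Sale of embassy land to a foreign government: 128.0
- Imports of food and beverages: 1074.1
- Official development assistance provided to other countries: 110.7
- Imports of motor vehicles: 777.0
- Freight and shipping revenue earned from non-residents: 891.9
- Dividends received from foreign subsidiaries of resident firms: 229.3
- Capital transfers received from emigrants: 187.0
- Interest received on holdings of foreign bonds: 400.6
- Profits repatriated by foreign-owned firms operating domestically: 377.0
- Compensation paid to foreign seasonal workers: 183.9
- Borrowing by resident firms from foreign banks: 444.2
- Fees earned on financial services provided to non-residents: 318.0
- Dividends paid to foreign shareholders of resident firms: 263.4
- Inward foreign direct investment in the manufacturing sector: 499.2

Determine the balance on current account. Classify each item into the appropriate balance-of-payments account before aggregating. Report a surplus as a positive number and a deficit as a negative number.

Goods: -1074.1 - 777.0 = -1851.1
Services: 891.9 + 318.0 = 1209.9
Primary income: 229.3 + 400.6 - 263.4 - 183.9 - 377.0 = -194.4
Secondary income: -110.7
Current account = (-1851.1) + 1209.9 + (-194.4) + (-110.7) = -946.3
(Excluded from the current account — financial account: foreign purchases of domestic corporate bonds 1967.4, borrowing by resident firms from foreign banks 444.2, inward foreign direct investment in the manufacturing sector 499.2; capital account: sale of embassy land to a foreign government 128.0, capital transfers received from emigrants 187.0.)

-946.3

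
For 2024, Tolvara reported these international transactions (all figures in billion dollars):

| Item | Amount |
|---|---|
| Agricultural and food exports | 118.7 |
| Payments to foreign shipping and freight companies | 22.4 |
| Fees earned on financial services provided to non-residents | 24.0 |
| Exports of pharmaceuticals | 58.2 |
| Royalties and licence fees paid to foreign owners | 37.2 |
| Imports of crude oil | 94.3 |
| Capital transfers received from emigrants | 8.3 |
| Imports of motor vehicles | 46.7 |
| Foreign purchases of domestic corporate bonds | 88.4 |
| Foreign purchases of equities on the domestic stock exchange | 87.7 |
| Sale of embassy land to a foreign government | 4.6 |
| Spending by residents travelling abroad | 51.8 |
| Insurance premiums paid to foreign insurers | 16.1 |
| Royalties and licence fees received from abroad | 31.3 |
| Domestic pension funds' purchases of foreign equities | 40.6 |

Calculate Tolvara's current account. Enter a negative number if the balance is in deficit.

-36.3

Goods: -46.7 + 58.2 + 118.7 - 94.3 = 35.9
Services: 24.0 - 16.1 - 51.8 + 31.3 - 22.4 - 37.2 = -72.2
Current account = 35.9 + (-72.2) = -36.3
(Excluded from the current account — capital account: capital transfers received from emigrants 8.3, sale of embassy land to a foreign government 4.6; financial account: foreign purchases of domestic corporate bonds 88.4, foreign purchases of equities on the domestic stock exchange 87.7, domestic pension funds' purchases of foreign equities 40.6.)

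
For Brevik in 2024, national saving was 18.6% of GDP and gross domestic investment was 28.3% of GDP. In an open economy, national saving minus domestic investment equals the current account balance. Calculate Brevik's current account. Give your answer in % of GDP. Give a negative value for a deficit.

CA = S - I = 18.6 - 28.3 = -9.7

-9.7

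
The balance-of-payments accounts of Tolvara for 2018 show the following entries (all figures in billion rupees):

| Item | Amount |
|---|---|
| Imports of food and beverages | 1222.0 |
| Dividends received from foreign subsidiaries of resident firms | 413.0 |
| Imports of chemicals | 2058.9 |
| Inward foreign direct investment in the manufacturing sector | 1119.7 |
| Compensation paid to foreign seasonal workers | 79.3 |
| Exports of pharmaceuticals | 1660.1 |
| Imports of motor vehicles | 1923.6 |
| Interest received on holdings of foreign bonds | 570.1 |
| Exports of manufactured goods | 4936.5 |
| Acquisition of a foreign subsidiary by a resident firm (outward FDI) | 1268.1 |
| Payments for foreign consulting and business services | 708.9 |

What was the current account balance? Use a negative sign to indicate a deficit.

Goods: 4936.5 - 2058.9 - 1222.0 - 1923.6 + 1660.1 = 1392.1
Services: -708.9
Primary income: -79.3 + 570.1 + 413.0 = 903.8
Current account = 1392.1 + (-708.9) + 903.8 = 1587.0
(Excluded from the current account — financial account: inward foreign direct investment in the manufacturing sector 1119.7, acquisition of a foreign subsidiary by a resident firm (outward FDI) 1268.1.)

1587.0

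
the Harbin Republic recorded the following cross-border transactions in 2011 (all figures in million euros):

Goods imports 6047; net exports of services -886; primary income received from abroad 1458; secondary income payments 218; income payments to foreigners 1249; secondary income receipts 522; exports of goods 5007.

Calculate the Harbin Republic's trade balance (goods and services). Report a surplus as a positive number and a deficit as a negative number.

Goods balance = 5007 - 6047 = -1040
Services balance = -886
Trade balance (goods + services) = -1040 + (-886) = -1926

-1926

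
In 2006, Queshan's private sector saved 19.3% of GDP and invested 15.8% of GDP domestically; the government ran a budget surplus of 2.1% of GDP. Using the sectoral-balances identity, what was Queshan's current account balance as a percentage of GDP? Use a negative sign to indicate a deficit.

5.6

By the sectoral-balances identity, CA = (S_private - I) + (T - G).
Private balance = 19.3 - 15.8 = 3.5
Government balance (T - G) = 2.1
CA = 3.5 + 2.1 = 5.6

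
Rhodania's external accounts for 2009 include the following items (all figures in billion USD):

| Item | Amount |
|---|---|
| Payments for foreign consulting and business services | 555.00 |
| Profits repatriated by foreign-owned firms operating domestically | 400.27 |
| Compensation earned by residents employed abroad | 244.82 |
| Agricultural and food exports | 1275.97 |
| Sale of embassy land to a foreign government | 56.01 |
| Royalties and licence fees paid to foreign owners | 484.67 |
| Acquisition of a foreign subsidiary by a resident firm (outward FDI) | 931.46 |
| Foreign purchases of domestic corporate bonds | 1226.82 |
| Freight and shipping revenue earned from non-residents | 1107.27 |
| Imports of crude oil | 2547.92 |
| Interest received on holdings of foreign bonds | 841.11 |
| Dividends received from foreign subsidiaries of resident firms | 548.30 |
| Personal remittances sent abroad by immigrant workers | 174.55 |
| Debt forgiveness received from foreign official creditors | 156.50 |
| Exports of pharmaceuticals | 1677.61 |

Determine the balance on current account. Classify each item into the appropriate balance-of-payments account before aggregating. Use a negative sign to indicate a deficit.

Goods: 1275.97 - 2547.92 + 1677.61 = 405.66
Services: -555.00 + 1107.27 - 484.67 = 67.60
Primary income: 548.30 + 841.11 - 400.27 + 244.82 = 1233.96
Secondary income: -174.55
Current account = 405.66 + 67.60 + 1233.96 + (-174.55) = 1532.67
(Excluded from the current account — capital account: sale of embassy land to a foreign government 56.01, debt forgiveness received from foreign official creditors 156.50; financial account: acquisition of a foreign subsidiary by a resident firm (outward FDI) 931.46, foreign purchases of domestic corporate bonds 1226.82.)

1532.67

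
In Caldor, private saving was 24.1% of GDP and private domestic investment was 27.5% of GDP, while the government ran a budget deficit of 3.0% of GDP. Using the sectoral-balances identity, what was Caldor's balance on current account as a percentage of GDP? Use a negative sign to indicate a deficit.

-6.4

By the sectoral-balances identity, CA = (S_private - I) + (T - G).
Private balance = 24.1 - 27.5 = -3.4
Government balance (T - G) = -3.0
CA = -3.4 + (-3.0) = -6.4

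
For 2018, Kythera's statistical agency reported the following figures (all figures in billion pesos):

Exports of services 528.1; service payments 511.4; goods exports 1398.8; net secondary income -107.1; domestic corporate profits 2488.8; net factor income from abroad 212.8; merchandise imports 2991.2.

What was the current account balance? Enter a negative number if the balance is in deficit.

Goods balance = 1398.8 - 2991.2 = -1592.4
Services balance = 528.1 - 511.4 = 16.7
Trade balance (goods + services) = -1592.4 + 16.7 = -1575.7
Net primary income = 212.8
Net secondary income = -107.1
Current account = -1575.7 + 212.8 + (-107.1) = -1470.0

-1470.0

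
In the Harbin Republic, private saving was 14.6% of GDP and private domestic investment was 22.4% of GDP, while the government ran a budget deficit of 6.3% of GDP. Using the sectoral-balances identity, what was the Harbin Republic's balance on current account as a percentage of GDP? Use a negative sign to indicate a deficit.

-14.1

By the sectoral-balances identity, CA = (S_private - I) + (T - G).
Private balance = 14.6 - 22.4 = -7.8
Government balance (T - G) = -6.3
CA = -7.8 + (-6.3) = -14.1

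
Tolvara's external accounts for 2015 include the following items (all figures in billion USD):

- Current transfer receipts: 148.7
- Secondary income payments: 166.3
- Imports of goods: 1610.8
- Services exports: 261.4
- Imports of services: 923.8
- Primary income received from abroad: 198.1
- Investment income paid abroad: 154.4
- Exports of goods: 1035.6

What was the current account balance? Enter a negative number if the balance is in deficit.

-1211.5

Goods balance = 1035.6 - 1610.8 = -575.2
Services balance = 261.4 - 923.8 = -662.4
Trade balance (goods + services) = -575.2 + (-662.4) = -1237.6
Net primary income = 198.1 - 154.4 = 43.7
Net secondary income = 148.7 - 166.3 = -17.6
Current account = -1237.6 + 43.7 + (-17.6) = -1211.5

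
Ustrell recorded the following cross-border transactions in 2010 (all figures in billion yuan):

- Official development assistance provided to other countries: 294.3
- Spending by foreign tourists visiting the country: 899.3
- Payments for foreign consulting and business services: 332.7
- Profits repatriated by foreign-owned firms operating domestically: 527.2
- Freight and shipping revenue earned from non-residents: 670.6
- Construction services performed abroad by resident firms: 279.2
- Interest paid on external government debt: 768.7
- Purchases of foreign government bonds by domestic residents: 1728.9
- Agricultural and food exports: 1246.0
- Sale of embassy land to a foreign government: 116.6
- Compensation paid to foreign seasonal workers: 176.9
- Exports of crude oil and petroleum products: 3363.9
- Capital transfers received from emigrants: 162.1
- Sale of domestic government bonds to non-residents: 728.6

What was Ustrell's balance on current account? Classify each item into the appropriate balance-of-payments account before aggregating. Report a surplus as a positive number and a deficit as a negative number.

4359.2

Goods: 1246.0 + 3363.9 = 4609.9
Services: -332.7 + 670.6 + 279.2 + 899.3 = 1516.4
Primary income: -176.9 - 768.7 - 527.2 = -1472.8
Secondary income: -294.3
Current account = 4609.9 + 1516.4 + (-1472.8) + (-294.3) = 4359.2
(Excluded from the current account — financial account: purchases of foreign government bonds by domestic residents 1728.9, sale of domestic government bonds to non-residents 728.6; capital account: sale of embassy land to a foreign government 116.6, capital transfers received from emigrants 162.1.)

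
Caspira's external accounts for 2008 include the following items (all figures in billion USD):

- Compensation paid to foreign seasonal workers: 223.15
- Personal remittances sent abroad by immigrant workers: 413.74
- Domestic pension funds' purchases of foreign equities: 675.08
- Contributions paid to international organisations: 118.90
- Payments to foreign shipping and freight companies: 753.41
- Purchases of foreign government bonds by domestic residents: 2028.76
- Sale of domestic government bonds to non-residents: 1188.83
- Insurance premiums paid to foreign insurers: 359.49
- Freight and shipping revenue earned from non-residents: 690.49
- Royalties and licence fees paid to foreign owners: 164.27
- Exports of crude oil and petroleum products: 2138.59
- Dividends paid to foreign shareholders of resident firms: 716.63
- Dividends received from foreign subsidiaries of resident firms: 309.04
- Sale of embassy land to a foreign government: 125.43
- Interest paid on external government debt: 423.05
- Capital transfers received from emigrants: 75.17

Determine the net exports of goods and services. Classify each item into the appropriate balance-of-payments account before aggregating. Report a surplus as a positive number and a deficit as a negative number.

Goods: 2138.59
Services: -164.27 - 359.49 + 690.49 - 753.41 = -586.68
Trade balance = 2138.59 + (-586.68) = 1551.91
(Excluded from the trade balance — primary income: compensation paid to foreign seasonal workers 223.15, dividends paid to foreign shareholders of resident firms 716.63, dividends received from foreign subsidiaries of resident firms 309.04, interest paid on external government debt 423.05; secondary income: personal remittances sent abroad by immigrant workers 413.74, contributions paid to international organisations 118.90; financial account: domestic pension funds' purchases of foreign equities 675.08, purchases of foreign government bonds by domestic residents 2028.76, sale of domestic government bonds to non-residents 1188.83; capital account: sale of embassy land to a foreign government 125.43, capital transfers received from emigrants 75.17.)

1551.91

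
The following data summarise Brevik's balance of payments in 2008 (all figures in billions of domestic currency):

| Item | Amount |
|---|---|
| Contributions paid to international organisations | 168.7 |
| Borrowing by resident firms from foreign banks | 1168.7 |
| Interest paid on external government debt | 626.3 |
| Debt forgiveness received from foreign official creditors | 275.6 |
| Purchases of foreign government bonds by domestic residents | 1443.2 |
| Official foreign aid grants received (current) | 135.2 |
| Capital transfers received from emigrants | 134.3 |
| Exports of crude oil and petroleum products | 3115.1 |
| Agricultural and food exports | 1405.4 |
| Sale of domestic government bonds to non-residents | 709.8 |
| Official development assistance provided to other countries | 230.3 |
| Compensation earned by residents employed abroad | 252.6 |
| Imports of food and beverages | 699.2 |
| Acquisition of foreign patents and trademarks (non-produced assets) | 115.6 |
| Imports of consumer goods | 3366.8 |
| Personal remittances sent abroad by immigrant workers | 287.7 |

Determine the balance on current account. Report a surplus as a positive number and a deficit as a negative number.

-470.7

Goods: 1405.4 + 3115.1 - 3366.8 - 699.2 = 454.5
Primary income: -626.3 + 252.6 = -373.7
Secondary income: -168.7 + 135.2 - 287.7 - 230.3 = -551.5
Current account = 454.5 + (-373.7) + (-551.5) = -470.7
(Excluded from the current account — financial account: borrowing by resident firms from foreign banks 1168.7, purchases of foreign government bonds by domestic residents 1443.2, sale of domestic government bonds to non-residents 709.8; capital account: debt forgiveness received from foreign official creditors 275.6, capital transfers received from emigrants 134.3, acquisition of foreign patents and trademarks (non-produced assets) 115.6.)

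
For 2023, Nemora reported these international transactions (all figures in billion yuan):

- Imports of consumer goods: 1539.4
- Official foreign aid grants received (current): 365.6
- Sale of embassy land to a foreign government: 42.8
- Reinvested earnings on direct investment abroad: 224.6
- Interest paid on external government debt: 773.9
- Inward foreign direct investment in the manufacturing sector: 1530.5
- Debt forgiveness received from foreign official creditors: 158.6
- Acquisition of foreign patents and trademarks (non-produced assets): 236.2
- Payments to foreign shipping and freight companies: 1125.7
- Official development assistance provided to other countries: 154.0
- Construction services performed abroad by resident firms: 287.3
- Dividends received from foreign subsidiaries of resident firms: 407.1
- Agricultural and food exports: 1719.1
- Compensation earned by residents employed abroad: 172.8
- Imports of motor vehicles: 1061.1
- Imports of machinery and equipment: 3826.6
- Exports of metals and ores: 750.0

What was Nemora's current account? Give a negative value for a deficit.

Goods: 750.0 + 1719.1 - 1061.1 - 1539.4 - 3826.6 = -3958.0
Services: -1125.7 + 287.3 = -838.4
Primary income: 407.1 + 172.8 - 773.9 + 224.6 = 30.6
Secondary income: 365.6 - 154.0 = 211.6
Current account = (-3958.0) + (-838.4) + 30.6 + 211.6 = -4554.2
(Excluded from the current account — capital account: sale of embassy land to a foreign government 42.8, debt forgiveness received from foreign official creditors 158.6, acquisition of foreign patents and trademarks (non-produced assets) 236.2; financial account: inward foreign direct investment in the manufacturing sector 1530.5.)

-4554.2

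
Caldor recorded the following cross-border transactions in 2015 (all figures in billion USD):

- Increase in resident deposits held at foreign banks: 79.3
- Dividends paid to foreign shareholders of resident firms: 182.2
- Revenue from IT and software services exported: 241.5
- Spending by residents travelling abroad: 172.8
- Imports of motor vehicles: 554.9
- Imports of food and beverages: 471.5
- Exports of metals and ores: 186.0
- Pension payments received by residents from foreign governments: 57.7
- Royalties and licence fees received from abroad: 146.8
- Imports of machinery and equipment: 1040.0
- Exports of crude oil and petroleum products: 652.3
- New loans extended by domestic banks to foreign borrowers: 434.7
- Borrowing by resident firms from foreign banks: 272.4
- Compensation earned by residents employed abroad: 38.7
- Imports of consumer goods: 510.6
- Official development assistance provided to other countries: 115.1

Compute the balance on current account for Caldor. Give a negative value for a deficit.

-1724.1

Goods: -554.9 - 510.6 + 186.0 + 652.3 - 1040.0 - 471.5 = -1738.7
Services: 146.8 + 241.5 - 172.8 = 215.5
Primary income: 38.7 - 182.2 = -143.5
Secondary income: -115.1 + 57.7 = -57.4
Current account = (-1738.7) + 215.5 + (-143.5) + (-57.4) = -1724.1
(Excluded from the current account — financial account: increase in resident deposits held at foreign banks 79.3, new loans extended by domestic banks to foreign borrowers 434.7, borrowing by resident firms from foreign banks 272.4.)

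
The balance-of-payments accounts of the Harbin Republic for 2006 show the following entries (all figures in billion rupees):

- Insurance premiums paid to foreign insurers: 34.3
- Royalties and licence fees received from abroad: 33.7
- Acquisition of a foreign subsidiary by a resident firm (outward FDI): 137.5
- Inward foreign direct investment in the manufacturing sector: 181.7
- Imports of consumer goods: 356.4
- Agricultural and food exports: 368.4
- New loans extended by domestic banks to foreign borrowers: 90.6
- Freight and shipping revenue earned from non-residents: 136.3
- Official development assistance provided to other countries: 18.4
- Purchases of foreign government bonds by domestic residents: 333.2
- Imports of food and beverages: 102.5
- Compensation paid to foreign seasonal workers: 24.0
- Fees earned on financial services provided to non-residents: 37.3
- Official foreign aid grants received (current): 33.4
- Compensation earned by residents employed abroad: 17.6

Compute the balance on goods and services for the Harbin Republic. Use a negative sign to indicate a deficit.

82.5

Goods: 368.4 - 102.5 - 356.4 = -90.5
Services: 37.3 - 34.3 + 33.7 + 136.3 = 173.0
Trade balance = -90.5 + 173.0 = 82.5
(Excluded from the trade balance — financial account: acquisition of a foreign subsidiary by a resident firm (outward FDI) 137.5, inward foreign direct investment in the manufacturing sector 181.7, new loans extended by domestic banks to foreign borrowers 90.6, purchases of foreign government bonds by domestic residents 333.2; secondary income: official development assistance provided to other countries 18.4, official foreign aid grants received (current) 33.4; primary income: compensation paid to foreign seasonal workers 24.0, compensation earned by residents employed abroad 17.6.)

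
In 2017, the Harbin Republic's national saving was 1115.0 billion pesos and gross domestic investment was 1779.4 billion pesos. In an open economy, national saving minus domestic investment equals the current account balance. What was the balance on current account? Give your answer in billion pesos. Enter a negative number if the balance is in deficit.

S - I = CA (net lending to the rest of the world).
CA = S - I = 1115.0 - 1779.4 = -664.4

-664.4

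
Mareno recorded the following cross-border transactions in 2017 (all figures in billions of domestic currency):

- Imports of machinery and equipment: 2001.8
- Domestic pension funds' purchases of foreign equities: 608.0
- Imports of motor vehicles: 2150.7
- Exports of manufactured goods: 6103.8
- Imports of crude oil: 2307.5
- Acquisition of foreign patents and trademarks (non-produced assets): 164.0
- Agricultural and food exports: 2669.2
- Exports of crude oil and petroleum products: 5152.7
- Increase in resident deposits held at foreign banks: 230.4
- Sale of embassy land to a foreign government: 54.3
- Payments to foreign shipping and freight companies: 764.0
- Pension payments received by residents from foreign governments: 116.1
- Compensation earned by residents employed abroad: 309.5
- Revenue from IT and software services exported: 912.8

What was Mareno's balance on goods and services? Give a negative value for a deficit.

Goods: 5152.7 - 2150.7 + 2669.2 - 2001.8 - 2307.5 + 6103.8 = 7465.7
Services: -764.0 + 912.8 = 148.8
Trade balance = 7465.7 + 148.8 = 7614.5
(Excluded from the trade balance — financial account: domestic pension funds' purchases of foreign equities 608.0, increase in resident deposits held at foreign banks 230.4; capital account: acquisition of foreign patents and trademarks (non-produced assets) 164.0, sale of embassy land to a foreign government 54.3; secondary income: pension payments received by residents from foreign governments 116.1; primary income: compensation earned by residents employed abroad 309.5.)

7614.5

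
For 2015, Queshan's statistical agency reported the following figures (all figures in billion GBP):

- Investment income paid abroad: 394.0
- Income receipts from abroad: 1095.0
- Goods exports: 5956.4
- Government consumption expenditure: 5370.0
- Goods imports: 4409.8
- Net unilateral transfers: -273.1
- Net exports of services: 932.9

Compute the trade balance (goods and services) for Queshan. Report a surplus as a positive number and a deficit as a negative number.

2479.5

Goods balance = 5956.4 - 4409.8 = 1546.6
Services balance = 932.9
Trade balance (goods + services) = 1546.6 + 932.9 = 2479.5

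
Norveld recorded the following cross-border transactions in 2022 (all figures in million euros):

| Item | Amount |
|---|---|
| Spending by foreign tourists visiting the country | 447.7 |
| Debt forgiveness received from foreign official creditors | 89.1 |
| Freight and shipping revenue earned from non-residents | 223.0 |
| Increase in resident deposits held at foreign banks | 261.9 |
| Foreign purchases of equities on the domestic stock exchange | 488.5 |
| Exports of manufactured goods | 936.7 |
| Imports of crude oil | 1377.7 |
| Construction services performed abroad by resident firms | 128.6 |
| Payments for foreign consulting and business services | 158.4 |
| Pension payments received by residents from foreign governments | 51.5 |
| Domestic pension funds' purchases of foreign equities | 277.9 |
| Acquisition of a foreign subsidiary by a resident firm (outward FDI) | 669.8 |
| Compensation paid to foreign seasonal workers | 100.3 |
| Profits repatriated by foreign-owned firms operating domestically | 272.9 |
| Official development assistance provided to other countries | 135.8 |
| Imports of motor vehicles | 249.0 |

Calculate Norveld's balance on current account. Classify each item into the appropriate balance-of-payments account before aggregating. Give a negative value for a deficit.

Goods: -249.0 + 936.7 - 1377.7 = -690.0
Services: 128.6 + 223.0 + 447.7 - 158.4 = 640.9
Primary income: -100.3 - 272.9 = -373.2
Secondary income: 51.5 - 135.8 = -84.3
Current account = (-690.0) + 640.9 + (-373.2) + (-84.3) = -506.6
(Excluded from the current account — capital account: debt forgiveness received from foreign official creditors 89.1; financial account: increase in resident deposits held at foreign banks 261.9, foreign purchases of equities on the domestic stock exchange 488.5, domestic pension funds' purchases of foreign equities 277.9, acquisition of a foreign subsidiary by a resident firm (outward FDI) 669.8.)

-506.6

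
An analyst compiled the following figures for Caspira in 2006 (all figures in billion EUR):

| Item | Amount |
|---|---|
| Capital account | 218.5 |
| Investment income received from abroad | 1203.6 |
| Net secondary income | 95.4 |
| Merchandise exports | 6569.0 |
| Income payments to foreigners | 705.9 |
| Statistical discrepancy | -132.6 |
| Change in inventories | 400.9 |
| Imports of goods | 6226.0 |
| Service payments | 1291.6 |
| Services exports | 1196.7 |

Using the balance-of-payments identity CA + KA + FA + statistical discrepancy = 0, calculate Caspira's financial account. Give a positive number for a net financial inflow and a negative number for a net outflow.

-927.1

Goods balance = 6569.0 - 6226.0 = 343.0
Services balance = 1196.7 - 1291.6 = -94.9
Trade balance (goods + services) = 343.0 + (-94.9) = 248.1
Net primary income = 1203.6 - 705.9 = 497.7
Net secondary income = 95.4
Current account = 248.1 + 497.7 + 95.4 = 841.2
Financial account = -(841.2 + 218.5 + (-132.6)) = -927.1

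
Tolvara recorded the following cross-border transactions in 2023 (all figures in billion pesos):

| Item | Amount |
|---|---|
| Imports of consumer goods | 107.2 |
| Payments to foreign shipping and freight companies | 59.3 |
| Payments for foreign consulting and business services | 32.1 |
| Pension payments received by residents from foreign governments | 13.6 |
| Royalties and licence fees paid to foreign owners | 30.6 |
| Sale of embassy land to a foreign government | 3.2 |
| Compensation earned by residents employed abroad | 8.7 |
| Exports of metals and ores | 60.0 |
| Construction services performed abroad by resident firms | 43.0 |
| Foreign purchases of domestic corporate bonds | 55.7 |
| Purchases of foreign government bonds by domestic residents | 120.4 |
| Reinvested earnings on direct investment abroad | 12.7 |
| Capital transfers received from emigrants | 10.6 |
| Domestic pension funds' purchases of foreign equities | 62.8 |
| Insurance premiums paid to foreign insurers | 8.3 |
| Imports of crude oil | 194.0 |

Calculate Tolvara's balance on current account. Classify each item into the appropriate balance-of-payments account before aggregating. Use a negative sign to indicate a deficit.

-293.5

Goods: -194.0 + 60.0 - 107.2 = -241.2
Services: 43.0 - 59.3 - 32.1 - 30.6 - 8.3 = -87.3
Primary income: 12.7 + 8.7 = 21.4
Secondary income: 13.6
Current account = (-241.2) + (-87.3) + 21.4 + 13.6 = -293.5
(Excluded from the current account — capital account: sale of embassy land to a foreign government 3.2, capital transfers received from emigrants 10.6; financial account: foreign purchases of domestic corporate bonds 55.7, purchases of foreign government bonds by domestic residents 120.4, domestic pension funds' purchases of foreign equities 62.8.)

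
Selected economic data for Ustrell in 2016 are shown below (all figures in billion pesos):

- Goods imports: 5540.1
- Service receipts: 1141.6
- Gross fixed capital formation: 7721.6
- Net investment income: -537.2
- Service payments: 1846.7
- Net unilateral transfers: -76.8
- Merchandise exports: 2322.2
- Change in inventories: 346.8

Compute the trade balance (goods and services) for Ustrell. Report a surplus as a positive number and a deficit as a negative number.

-3923.0

Goods balance = 2322.2 - 5540.1 = -3217.9
Services balance = 1141.6 - 1846.7 = -705.1
Trade balance (goods + services) = -3217.9 + (-705.1) = -3923.0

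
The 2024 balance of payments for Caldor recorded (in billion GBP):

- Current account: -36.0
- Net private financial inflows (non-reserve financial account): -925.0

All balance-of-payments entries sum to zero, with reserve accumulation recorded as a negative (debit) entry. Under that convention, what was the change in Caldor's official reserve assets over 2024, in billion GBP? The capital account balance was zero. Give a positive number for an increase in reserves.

Official reserve transactions balance = -((-36.0) + (-925.0)) = 961.0
An accumulation of reserves is recorded as a debit (negative entry), so the change in the stock of reserves is the negative of that balance.
Change in official reserves = -(961.0) = -961.0

-961.0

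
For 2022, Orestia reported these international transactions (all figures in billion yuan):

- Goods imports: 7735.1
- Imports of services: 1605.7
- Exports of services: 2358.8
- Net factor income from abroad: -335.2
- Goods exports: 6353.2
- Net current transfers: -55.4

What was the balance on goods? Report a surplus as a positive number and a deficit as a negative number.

-1381.9

Goods balance = 6353.2 - 7735.1 = -1381.9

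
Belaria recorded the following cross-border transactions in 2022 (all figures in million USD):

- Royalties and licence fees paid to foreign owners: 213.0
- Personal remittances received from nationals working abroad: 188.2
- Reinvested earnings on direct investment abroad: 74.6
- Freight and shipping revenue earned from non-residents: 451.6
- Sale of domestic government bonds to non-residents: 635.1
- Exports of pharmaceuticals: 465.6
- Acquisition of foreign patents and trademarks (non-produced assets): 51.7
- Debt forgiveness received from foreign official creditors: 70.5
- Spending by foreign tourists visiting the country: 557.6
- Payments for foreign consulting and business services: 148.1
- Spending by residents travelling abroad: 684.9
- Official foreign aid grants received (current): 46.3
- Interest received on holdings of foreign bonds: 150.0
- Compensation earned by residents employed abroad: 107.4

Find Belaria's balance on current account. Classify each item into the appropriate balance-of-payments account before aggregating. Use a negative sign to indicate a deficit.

995.3

Goods: 465.6
Services: 557.6 - 213.0 - 148.1 + 451.6 - 684.9 = -36.8
Primary income: 150.0 + 107.4 + 74.6 = 332.0
Secondary income: 46.3 + 188.2 = 234.5
Current account = 465.6 + (-36.8) + 332.0 + 234.5 = 995.3
(Excluded from the current account — financial account: sale of domestic government bonds to non-residents 635.1; capital account: acquisition of foreign patents and trademarks (non-produced assets) 51.7, debt forgiveness received from foreign official creditors 70.5.)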